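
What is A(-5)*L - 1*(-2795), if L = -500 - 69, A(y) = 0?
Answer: 2795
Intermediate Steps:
L = -569
A(-5)*L - 1*(-2795) = 0*(-569) - 1*(-2795) = 0 + 2795 = 2795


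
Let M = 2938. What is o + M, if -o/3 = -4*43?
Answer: 3454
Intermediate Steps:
o = 516 (o = -(-12)*43 = -3*(-172) = 516)
o + M = 516 + 2938 = 3454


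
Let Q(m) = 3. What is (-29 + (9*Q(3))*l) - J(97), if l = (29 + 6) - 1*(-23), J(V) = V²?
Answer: -7872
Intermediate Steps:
l = 58 (l = 35 + 23 = 58)
(-29 + (9*Q(3))*l) - J(97) = (-29 + (9*3)*58) - 1*97² = (-29 + 27*58) - 1*9409 = (-29 + 1566) - 9409 = 1537 - 9409 = -7872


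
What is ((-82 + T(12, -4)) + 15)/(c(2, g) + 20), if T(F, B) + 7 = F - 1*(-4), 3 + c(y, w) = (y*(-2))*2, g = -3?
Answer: -58/9 ≈ -6.4444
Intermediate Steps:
c(y, w) = -3 - 4*y (c(y, w) = -3 + (y*(-2))*2 = -3 - 2*y*2 = -3 - 4*y)
T(F, B) = -3 + F (T(F, B) = -7 + (F - 1*(-4)) = -7 + (F + 4) = -7 + (4 + F) = -3 + F)
((-82 + T(12, -4)) + 15)/(c(2, g) + 20) = ((-82 + (-3 + 12)) + 15)/((-3 - 4*2) + 20) = ((-82 + 9) + 15)/((-3 - 8) + 20) = (-73 + 15)/(-11 + 20) = -58/9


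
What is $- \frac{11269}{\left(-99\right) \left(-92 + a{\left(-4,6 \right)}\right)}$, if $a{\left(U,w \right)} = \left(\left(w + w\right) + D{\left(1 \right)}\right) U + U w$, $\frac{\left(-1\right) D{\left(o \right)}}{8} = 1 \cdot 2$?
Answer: $- \frac{11269}{9900} \approx -1.1383$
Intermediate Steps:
$D{\left(o \right)} = -16$ ($D{\left(o \right)} = - 8 \cdot 1 \cdot 2 = \left(-8\right) 2 = -16$)
$a{\left(U,w \right)} = U w + U \left(-16 + 2 w\right)$ ($a{\left(U,w \right)} = \left(\left(w + w\right) - 16\right) U + U w = \left(2 w - 16\right) U + U w = \left(-16 + 2 w\right) U + U w = U \left(-16 + 2 w\right) + U w = U w + U \left(-16 + 2 w\right)$)
$- \frac{11269}{\left(-99\right) \left(-92 + a{\left(-4,6 \right)}\right)} = - \frac{11269}{\left(-99\right) \left(-92 - 4 \left(-16 + 3 \cdot 6\right)\right)} = - \frac{11269}{\left(-99\right) \left(-92 - 4 \left(-16 + 18\right)\right)} = - \frac{11269}{\left(-99\right) \left(-92 - 8\right)} = - \frac{11269}{\left(-99\right) \left(-100\right)} = - \frac{11269}{9900}$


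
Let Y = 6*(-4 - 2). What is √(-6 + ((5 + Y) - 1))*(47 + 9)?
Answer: 56*I*√38 ≈ 345.21*I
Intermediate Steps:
Y = -36 (Y = 6*(-6) = -36)
√(-6 + ((5 + Y) - 1))*(47 + 9) = √(-6 + ((5 - 36) - 1))*(47 + 9) = √(-6 + (-31 - 1))*56 = √(-6 - 32)*56 = √(-38)*56 = (I*√38)*56 = 56*I*√38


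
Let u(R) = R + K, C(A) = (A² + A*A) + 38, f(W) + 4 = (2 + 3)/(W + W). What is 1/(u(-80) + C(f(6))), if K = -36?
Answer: -72/3767 ≈ -0.019113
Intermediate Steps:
f(W) = -4 + 5/(2*W) (f(W) = -4 + (2 + 3)/(W + W) = -4 + 5/((2*W)) = -4 + 5*(1/(2*W)) = -4 + 5/(2*W))
C(A) = 38 + 2*A² (C(A) = (A² + A²) + 38 = 2*A² + 38 = 38 + 2*A²)
u(R) = -36 + R (u(R) = R - 36 = -36 + R)
1/(u(-80) + C(f(6))) = 1/((-36 - 80) + (38 + 2*(-4 + (5/2)/6)²)) = 1/(-116 + (38 + 2*(-4 + (5/2)*(⅙))²)) = 1/(-116 + (38 + 2*(-4 + 5/12)²)) = 1/(-116 + (38 + 2*(-43/12)²)) = 1/(-116 + (38 + 2*(1849/144))) = 1/(-116 + (38 + 1849/72)) = 1/(-116 + 4585/72) = 1/(-3767/72) = -72/3767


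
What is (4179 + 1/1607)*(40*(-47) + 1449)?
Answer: -2894446874/1607 ≈ -1.8012e+6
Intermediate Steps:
(4179 + 1/1607)*(40*(-47) + 1449) = (4179 + 1/1607)*(-1880 + 1449) = (6715654/1607)*(-431) = -2894446874/1607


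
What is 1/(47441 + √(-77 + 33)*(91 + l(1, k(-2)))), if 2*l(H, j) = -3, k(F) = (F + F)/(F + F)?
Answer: 47441/2251000932 - 179*I*√11/2251000932 ≈ 2.1076e-5 - 2.6374e-7*I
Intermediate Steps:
k(F) = 1 (k(F) = (2*F)/((2*F)) = (2*F)*(1/(2*F)) = 1)
l(H, j) = -3/2 (l(H, j) = (½)*(-3) = -3/2)
1/(47441 + √(-77 + 33)*(91 + l(1, k(-2)))) = 1/(47441 + √(-77 + 33)*(91 - 3/2)) = 1/(47441 + √(-44)*(179/2)) = 1/(47441 + (2*I*√11)*(179/2)) = 1/(47441 + 179*I*√11)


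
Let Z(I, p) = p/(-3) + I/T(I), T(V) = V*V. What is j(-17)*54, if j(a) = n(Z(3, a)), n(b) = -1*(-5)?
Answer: 270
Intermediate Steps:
T(V) = V²
Z(I, p) = 1/I - p/3 (Z(I, p) = p/(-3) + I/(I²) = p*(-⅓) + I/I² = -p/3 + 1/I = 1/I - p/3)
n(b) = 5
j(a) = 5
j(-17)*54 = 5*54 = 270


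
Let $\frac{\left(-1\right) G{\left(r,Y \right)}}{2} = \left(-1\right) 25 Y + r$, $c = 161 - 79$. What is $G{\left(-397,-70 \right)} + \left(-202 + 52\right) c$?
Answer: $-15006$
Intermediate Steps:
$c = 82$ ($c = 161 - 79 = 82$)
$G{\left(r,Y \right)} = - 2 r + 50 Y$ ($G{\left(r,Y \right)} = - 2 \left(\left(-1\right) 25 Y + r\right) = - 2 \left(- 25 Y + r\right) = - 2 \left(r - 25 Y\right) = - 2 r + 50 Y$)
$G{\left(-397,-70 \right)} + \left(-202 + 52\right) c = \left(\left(-2\right) \left(-397\right) + 50 \left(-70\right)\right) + \left(-202 + 52\right) 82 = \left(794 - 3500\right) - 12300 = -2706 - 12300 = -15006$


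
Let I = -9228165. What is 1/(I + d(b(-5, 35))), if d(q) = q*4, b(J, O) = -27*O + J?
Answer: -1/9231965 ≈ -1.0832e-7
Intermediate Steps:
b(J, O) = J - 27*O
d(q) = 4*q
1/(I + d(b(-5, 35))) = 1/(-9228165 + 4*(-5 - 27*35)) = 1/(-9228165 + 4*(-5 - 945)) = 1/(-9228165 + 4*(-950)) = 1/(-9228165 - 3800) = 1/(-9231965) = -1/9231965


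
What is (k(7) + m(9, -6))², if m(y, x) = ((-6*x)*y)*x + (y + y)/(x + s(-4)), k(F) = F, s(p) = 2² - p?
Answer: 3717184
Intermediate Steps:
s(p) = 4 - p
m(y, x) = -6*y*x² + 2*y/(8 + x) (m(y, x) = ((-6*x)*y)*x + (y + y)/(x + (4 - 1*(-4))) = (-6*x*y)*x + (2*y)/(x + (4 + 4)) = -6*y*x² + (2*y)/(x + 8) = -6*y*x² + (2*y)/(8 + x) = -6*y*x² + 2*y/(8 + x))
(k(7) + m(9, -6))² = (7 + 2*9*(1 - 24*(-6)² - 3*(-6)³)/(8 - 6))² = (7 + 2*9*(1 - 24*36 - 3*(-216))/2)² = (7 + 2*9*(½)*(1 - 864 + 648))² = (7 + 2*9*(½)*(-215))² = (7 - 1935)² = (-1928)² = 3717184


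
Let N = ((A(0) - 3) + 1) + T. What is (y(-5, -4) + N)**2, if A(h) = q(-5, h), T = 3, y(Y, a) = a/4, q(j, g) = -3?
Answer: 9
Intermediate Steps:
y(Y, a) = a/4 (y(Y, a) = a*(1/4) = a/4)
A(h) = -3
N = -2 (N = ((-3 - 3) + 1) + 3 = (-6 + 1) + 3 = -5 + 3 = -2)
(y(-5, -4) + N)**2 = ((1/4)*(-4) - 2)**2 = (-1 - 2)**2 = (-3)**2 = 9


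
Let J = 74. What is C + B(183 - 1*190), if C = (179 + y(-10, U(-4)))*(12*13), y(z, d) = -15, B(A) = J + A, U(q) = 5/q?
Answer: 25651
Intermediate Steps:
B(A) = 74 + A
C = 25584 (C = (179 - 15)*(12*13) = 164*156 = 25584)
C + B(183 - 1*190) = 25584 + (74 + (183 - 1*190)) = 25584 + (74 + (183 - 190)) = 25584 + (74 - 7) = 25584 + 67 = 25651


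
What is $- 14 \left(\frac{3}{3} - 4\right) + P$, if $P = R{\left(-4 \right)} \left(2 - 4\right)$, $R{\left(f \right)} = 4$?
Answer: $34$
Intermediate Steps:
$P = -8$ ($P = 4 \left(2 - 4\right) = 4 \left(-2\right) = -8$)
$- 14 \left(\frac{3}{3} - 4\right) + P = - 14 \left(\frac{3}{3} - 4\right) - 8 = - 14 \left(3 \cdot \frac{1}{3} - 4\right) - 8 = - 14 \left(1 - 4\right) - 8 = \left(-14\right) \left(-3\right) - 8 = 42 - 8 = 34$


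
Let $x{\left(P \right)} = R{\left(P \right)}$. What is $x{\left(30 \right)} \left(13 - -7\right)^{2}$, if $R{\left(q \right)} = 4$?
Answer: $1600$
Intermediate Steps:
$x{\left(P \right)} = 4$
$x{\left(30 \right)} \left(13 - -7\right)^{2} = 4 \left(13 - -7\right)^{2} = 4 \left(13 + 7\right)^{2} = 4 \cdot 20^{2} = 4 \cdot 400 = 1600$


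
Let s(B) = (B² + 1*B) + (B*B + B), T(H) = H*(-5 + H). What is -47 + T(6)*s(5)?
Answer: 313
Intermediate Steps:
s(B) = 2*B + 2*B² (s(B) = (B² + B) + (B² + B) = (B + B²) + (B + B²) = 2*B + 2*B²)
-47 + T(6)*s(5) = -47 + (6*(-5 + 6))*(2*5*(1 + 5)) = -47 + (6*1)*(2*5*6) = -47 + 6*60 = -47 + 360 = 313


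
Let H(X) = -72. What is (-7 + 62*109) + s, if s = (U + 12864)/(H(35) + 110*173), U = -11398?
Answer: 63993462/9479 ≈ 6751.1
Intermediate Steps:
s = 733/9479 (s = (-11398 + 12864)/(-72 + 110*173) = 1466/(-72 + 19030) = 1466/18958 = 1466*(1/18958) = 733/9479 ≈ 0.077329)
(-7 + 62*109) + s = (-7 + 62*109) + 733/9479 = (-7 + 6758) + 733/9479 = 6751 + 733/9479 = 63993462/9479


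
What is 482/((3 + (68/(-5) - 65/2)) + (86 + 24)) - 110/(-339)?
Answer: 189730/25199 ≈ 7.5293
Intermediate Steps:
482/((3 + (68/(-5) - 65/2)) + (86 + 24)) - 110/(-339) = 482/((3 + (68*(-1/5) - 65*1/2)) + 110) - 110*(-1/339) = 482/((3 + (-68/5 - 65/2)) + 110) + 110/339 = 482/((3 - 461/10) + 110) + 110/339 = 482/(-431/10 + 110) + 110/339 = 482/(669/10) + 110/339 = 482*(10/669) + 110/339 = 4820/669 + 110/339 = 189730/25199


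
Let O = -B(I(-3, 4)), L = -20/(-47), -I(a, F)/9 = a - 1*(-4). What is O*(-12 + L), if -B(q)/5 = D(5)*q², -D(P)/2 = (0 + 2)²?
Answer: 1762560/47 ≈ 37501.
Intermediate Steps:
D(P) = -8 (D(P) = -2*(0 + 2)² = -2*2² = -2*4 = -8)
I(a, F) = -36 - 9*a (I(a, F) = -9*(a - 1*(-4)) = -9*(a + 4) = -9*(4 + a) = -36 - 9*a)
L = 20/47 (L = -20*(-1/47) = 20/47 ≈ 0.42553)
B(q) = 40*q² (B(q) = -(-40)*q² = 40*q²)
O = -3240 (O = -40*(-36 - 9*(-3))² = -40*(-36 + 27)² = -40*(-9)² = -40*81 = -1*3240 = -3240)
O*(-12 + L) = -3240*(-12 + 20/47) = -3240*(-544/47) = 1762560/47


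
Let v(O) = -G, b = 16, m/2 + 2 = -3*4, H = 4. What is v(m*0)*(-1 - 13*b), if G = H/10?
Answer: 418/5 ≈ 83.600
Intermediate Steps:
m = -28 (m = -4 + 2*(-3*4) = -4 + 2*(-12) = -4 - 24 = -28)
G = ⅖ (G = 4/10 = 4*(⅒) = ⅖ ≈ 0.40000)
v(O) = -⅖ (v(O) = -1*⅖ = -⅖)
v(m*0)*(-1 - 13*b) = -2*(-1 - 13*16)/5 = -2*(-1 - 208)/5 = -⅖*(-209) = 418/5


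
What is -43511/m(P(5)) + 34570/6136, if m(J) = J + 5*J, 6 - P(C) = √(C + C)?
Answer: -5117013/3068 - 3347*√10/12 ≈ -2549.9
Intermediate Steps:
P(C) = 6 - √2*√C (P(C) = 6 - √(C + C) = 6 - √(2*C) = 6 - √2*√C)
m(J) = 6*J
-43511/m(P(5)) + 34570/6136 = -43511*1/(6*(6 - √2*√5)) + 34570/6136 = -43511*1/(6*(6 - √10)) + 34570*(1/6136) = -43511/(36 - 6*√10) + 17285/3068 = 17285/3068 - 43511/(36 - 6*√10)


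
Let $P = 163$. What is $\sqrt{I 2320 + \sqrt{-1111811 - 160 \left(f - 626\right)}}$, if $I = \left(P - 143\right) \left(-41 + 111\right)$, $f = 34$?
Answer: $\sqrt{3248000 + i \sqrt{1017091}} \approx 1802.2 + 0.28 i$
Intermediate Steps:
$I = 1400$ ($I = \left(163 - 143\right) \left(-41 + 111\right) = 20 \cdot 70 = 1400$)
$\sqrt{I 2320 + \sqrt{-1111811 - 160 \left(f - 626\right)}} = \sqrt{1400 \cdot 2320 + \sqrt{-1111811 - 160 \left(34 - 626\right)}} = \sqrt{3248000 + \sqrt{-1111811 - -94720}} = \sqrt{3248000 + \sqrt{-1111811 + 94720}} = \sqrt{3248000 + \sqrt{-1017091}} = \sqrt{3248000 + i \sqrt{1017091}}$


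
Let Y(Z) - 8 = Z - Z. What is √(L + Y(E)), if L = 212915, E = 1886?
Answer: √212923 ≈ 461.44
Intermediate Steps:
Y(Z) = 8 (Y(Z) = 8 + (Z - Z) = 8 + 0 = 8)
√(L + Y(E)) = √(212915 + 8) = √212923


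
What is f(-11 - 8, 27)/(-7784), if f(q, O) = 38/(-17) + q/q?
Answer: 3/18904 ≈ 0.00015870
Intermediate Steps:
f(q, O) = -21/17 (f(q, O) = 38*(-1/17) + 1 = -38/17 + 1 = -21/17)
f(-11 - 8, 27)/(-7784) = -21/17/(-7784) = -21/17*(-1/7784) = 3/18904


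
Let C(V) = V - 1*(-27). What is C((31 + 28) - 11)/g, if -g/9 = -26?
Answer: 25/78 ≈ 0.32051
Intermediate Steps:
g = 234 (g = -9*(-26) = 234)
C(V) = 27 + V (C(V) = V + 27 = 27 + V)
C((31 + 28) - 11)/g = (27 + ((31 + 28) - 11))/234 = (27 + (59 - 11))*(1/234) = (27 + 48)*(1/234) = 75*(1/234) = 25/78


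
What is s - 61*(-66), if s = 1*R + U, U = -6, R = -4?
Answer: 4016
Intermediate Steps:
s = -10 (s = 1*(-4) - 6 = -4 - 6 = -10)
s - 61*(-66) = -10 - 61*(-66) = -10 + 4026 = 4016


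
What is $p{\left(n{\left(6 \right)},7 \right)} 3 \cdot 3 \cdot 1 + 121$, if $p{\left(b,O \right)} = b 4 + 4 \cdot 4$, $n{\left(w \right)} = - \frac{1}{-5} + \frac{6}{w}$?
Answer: $\frac{1541}{5} \approx 308.2$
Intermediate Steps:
$n{\left(w \right)} = \frac{1}{5} + \frac{6}{w}$ ($n{\left(w \right)} = \left(-1\right) \left(- \frac{1}{5}\right) + \frac{6}{w} = \frac{1}{5} + \frac{6}{w}$)
$p{\left(b,O \right)} = 16 + 4 b$ ($p{\left(b,O \right)} = 4 b + 16 = 16 + 4 b$)
$p{\left(n{\left(6 \right)},7 \right)} 3 \cdot 3 \cdot 1 + 121 = \left(16 + 4 \frac{30 + 6}{5 \cdot 6}\right) 3 \cdot 3 \cdot 1 + 121 = \left(16 + 4 \cdot \frac{1}{5} \cdot \frac{1}{6} \cdot 36\right) 9 \cdot 1 + 121 = \left(16 + 4 \cdot \frac{6}{5}\right) 9 + 121 = \left(16 + \frac{24}{5}\right) 9 + 121 = \frac{104}{5} \cdot 9 + 121 = \frac{936}{5} + 121 = \frac{1541}{5}$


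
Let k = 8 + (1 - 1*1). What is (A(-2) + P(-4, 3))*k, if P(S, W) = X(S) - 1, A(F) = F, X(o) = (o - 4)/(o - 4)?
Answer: -16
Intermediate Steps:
X(o) = 1 (X(o) = (-4 + o)/(-4 + o) = 1)
k = 8 (k = 8 + (1 - 1) = 8 + 0 = 8)
P(S, W) = 0 (P(S, W) = 1 - 1 = 0)
(A(-2) + P(-4, 3))*k = (-2 + 0)*8 = -2*8 = -16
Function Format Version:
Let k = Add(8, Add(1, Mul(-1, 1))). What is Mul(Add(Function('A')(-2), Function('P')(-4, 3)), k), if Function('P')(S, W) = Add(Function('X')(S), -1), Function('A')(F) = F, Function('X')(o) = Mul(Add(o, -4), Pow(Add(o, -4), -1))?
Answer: -16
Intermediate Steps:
Function('X')(o) = 1 (Function('X')(o) = Mul(Add(-4, o), Pow(Add(-4, o), -1)) = 1)
k = 8 (k = Add(8, Add(1, -1)) = Add(8, 0) = 8)
Function('P')(S, W) = 0 (Function('P')(S, W) = Add(1, -1) = 0)
Mul(Add(Function('A')(-2), Function('P')(-4, 3)), k) = Mul(Add(-2, 0), 8) = Mul(-2, 8) = -16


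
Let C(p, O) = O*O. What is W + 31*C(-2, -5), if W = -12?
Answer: 763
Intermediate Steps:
C(p, O) = O²
W + 31*C(-2, -5) = -12 + 31*(-5)² = -12 + 31*25 = -12 + 775 = 763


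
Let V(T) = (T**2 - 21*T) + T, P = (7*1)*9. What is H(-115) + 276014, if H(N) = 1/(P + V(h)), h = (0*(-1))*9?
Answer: 17388883/63 ≈ 2.7601e+5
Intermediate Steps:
P = 63 (P = 7*9 = 63)
h = 0 (h = 0*9 = 0)
V(T) = T**2 - 20*T
H(N) = 1/63 (H(N) = 1/(63 + 0*(-20 + 0)) = 1/(63 + 0*(-20)) = 1/(63 + 0) = 1/63)
H(-115) + 276014 = 1/63 + 276014 = 17388883/63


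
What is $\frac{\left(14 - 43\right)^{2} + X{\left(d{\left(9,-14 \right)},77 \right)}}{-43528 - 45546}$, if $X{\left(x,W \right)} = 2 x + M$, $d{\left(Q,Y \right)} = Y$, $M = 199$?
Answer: $- \frac{506}{44537} \approx -0.011361$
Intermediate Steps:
$X{\left(x,W \right)} = 199 + 2 x$ ($X{\left(x,W \right)} = 2 x + 199 = 199 + 2 x$)
$\frac{\left(14 - 43\right)^{2} + X{\left(d{\left(9,-14 \right)},77 \right)}}{-43528 - 45546} = \frac{\left(14 - 43\right)^{2} + \left(199 + 2 \left(-14\right)\right)}{-43528 - 45546} = \frac{\left(-29\right)^{2} + \left(199 - 28\right)}{-89074} = \left(841 + 171\right) \left(- \frac{1}{89074}\right) = 1012 \left(- \frac{1}{89074}\right) = - \frac{506}{44537}$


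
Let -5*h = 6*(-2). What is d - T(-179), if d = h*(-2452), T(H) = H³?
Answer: 28647271/5 ≈ 5.7295e+6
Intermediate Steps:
h = 12/5 (h = -6*(-2)/5 = -⅕*(-12) = 12/5 ≈ 2.4000)
d = -29424/5 (d = (12/5)*(-2452) = -29424/5 ≈ -5884.8)
d - T(-179) = -29424/5 - 1*(-179)³ = -29424/5 - 1*(-5735339) = -29424/5 + 5735339 = 28647271/5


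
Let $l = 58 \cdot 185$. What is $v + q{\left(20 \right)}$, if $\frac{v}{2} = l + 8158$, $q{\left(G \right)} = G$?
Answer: $37796$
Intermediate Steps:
$l = 10730$
$v = 37776$ ($v = 2 \left(10730 + 8158\right) = 2 \cdot 18888 = 37776$)
$v + q{\left(20 \right)} = 37776 + 20 = 37796$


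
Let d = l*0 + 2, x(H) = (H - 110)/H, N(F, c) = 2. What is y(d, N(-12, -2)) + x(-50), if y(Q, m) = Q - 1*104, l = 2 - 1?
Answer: -494/5 ≈ -98.800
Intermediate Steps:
l = 1
x(H) = (-110 + H)/H
d = 2 (d = 1*0 + 2 = 0 + 2 = 2)
y(Q, m) = -104 + Q (y(Q, m) = Q - 104 = -104 + Q)
y(d, N(-12, -2)) + x(-50) = (-104 + 2) + (-110 - 50)/(-50) = -102 - 1/50*(-160) = -102 + 16/5 = -494/5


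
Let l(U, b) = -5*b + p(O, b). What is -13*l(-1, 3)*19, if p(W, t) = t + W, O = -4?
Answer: 3952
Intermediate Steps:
p(W, t) = W + t
l(U, b) = -4 - 4*b (l(U, b) = -5*b + (-4 + b) = -4 - 4*b)
-13*l(-1, 3)*19 = -13*(-4 - 4*3)*19 = -13*(-4 - 12)*19 = -13*(-16)*19 = 208*19 = 3952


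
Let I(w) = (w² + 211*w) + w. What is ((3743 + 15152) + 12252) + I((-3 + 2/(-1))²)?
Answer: 37072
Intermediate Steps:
I(w) = w² + 212*w
((3743 + 15152) + 12252) + I((-3 + 2/(-1))²) = ((3743 + 15152) + 12252) + (-3 + 2/(-1))²*(212 + (-3 + 2/(-1))²) = (18895 + 12252) + (-3 + 2*(-1))²*(212 + (-3 + 2*(-1))²) = 31147 + (-3 - 2)²*(212 + (-3 - 2)²) = 31147 + (-5)²*(212 + (-5)²) = 31147 + 25*(212 + 25) = 31147 + 25*237 = 31147 + 5925 = 37072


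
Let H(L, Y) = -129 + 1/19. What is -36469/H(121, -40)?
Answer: 692911/2450 ≈ 282.82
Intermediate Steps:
H(L, Y) = -2450/19 (H(L, Y) = -129 + 1/19 = -2450/19)
-36469/H(121, -40) = -36469/(-2450/19) = -36469*(-19/2450) = 692911/2450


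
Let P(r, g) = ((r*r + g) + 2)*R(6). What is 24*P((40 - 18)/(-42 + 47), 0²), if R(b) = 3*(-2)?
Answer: -76896/25 ≈ -3075.8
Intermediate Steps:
R(b) = -6
P(r, g) = -12 - 6*g - 6*r² (P(r, g) = ((r*r + g) + 2)*(-6) = ((r² + g) + 2)*(-6) = ((g + r²) + 2)*(-6) = (2 + g + r²)*(-6) = -12 - 6*g - 6*r²)
24*P((40 - 18)/(-42 + 47), 0²) = 24*(-12 - 6*0² - 6*(40 - 18)²/(-42 + 47)²) = 24*(-12 - 6*0 - 6*(22/5)²) = 24*(-12 + 0 - 6*(22*(⅕))²) = 24*(-12 + 0 - 6*(22/5)²) = 24*(-12 + 0 - 6*484/25) = 24*(-12 + 0 - 2904/25) = 24*(-3204/25) = -76896/25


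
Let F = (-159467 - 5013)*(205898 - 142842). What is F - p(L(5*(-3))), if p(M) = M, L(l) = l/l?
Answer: -10371450881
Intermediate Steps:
L(l) = 1
F = -10371450880 (F = -164480*63056 = -10371450880)
F - p(L(5*(-3))) = -10371450880 - 1*1 = -10371450880 - 1 = -10371450881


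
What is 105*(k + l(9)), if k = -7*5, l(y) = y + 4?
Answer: -2310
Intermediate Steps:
l(y) = 4 + y
k = -35
105*(k + l(9)) = 105*(-35 + (4 + 9)) = 105*(-35 + 13) = 105*(-22) = -2310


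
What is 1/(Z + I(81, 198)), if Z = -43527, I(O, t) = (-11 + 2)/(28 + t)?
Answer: -226/9837111 ≈ -2.2974e-5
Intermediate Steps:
I(O, t) = -9/(28 + t)
1/(Z + I(81, 198)) = 1/(-43527 - 9/(28 + 198)) = 1/(-43527 - 9/226) = 1/(-9837111/226) = -226/9837111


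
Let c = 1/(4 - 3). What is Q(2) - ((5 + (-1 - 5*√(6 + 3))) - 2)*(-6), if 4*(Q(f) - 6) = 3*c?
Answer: -285/4 ≈ -71.250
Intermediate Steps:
c = 1 (c = 1/1 = 1)
Q(f) = 27/4 (Q(f) = 6 + (3*1)/4 = 6 + (¼)*3 = 6 + ¾ = 27/4)
Q(2) - ((5 + (-1 - 5*√(6 + 3))) - 2)*(-6) = 27/4 - ((5 + (-1 - 5*√(6 + 3))) - 2)*(-6) = 27/4 - ((5 + (-1 - 5*√9)) - 2)*(-6) = 27/4 - ((5 + (-1 - 5*3)) - 2)*(-6) = 27/4 - ((5 + (-1 - 15)) - 2)*(-6) = 27/4 - ((5 - 16) - 2)*(-6) = 27/4 - (-11 - 2)*(-6) = 27/4 - (-13)*(-6) = 27/4 - 1*78 = 27/4 - 78 = -285/4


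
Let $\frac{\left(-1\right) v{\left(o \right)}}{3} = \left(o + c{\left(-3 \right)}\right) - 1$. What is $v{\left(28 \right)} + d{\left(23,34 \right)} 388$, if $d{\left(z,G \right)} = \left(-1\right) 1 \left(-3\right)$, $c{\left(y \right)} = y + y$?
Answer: $1101$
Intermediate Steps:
$c{\left(y \right)} = 2 y$
$d{\left(z,G \right)} = 3$ ($d{\left(z,G \right)} = \left(-1\right) \left(-3\right) = 3$)
$v{\left(o \right)} = 21 - 3 o$ ($v{\left(o \right)} = - 3 \left(\left(o + 2 \left(-3\right)\right) - 1\right) = - 3 \left(\left(o - 6\right) - 1\right) = - 3 \left(\left(-6 + o\right) - 1\right) = - 3 \left(-7 + o\right) = 21 - 3 o$)
$v{\left(28 \right)} + d{\left(23,34 \right)} 388 = \left(21 - 84\right) + 3 \cdot 388 = \left(21 - 84\right) + 1164 = -63 + 1164 = 1101$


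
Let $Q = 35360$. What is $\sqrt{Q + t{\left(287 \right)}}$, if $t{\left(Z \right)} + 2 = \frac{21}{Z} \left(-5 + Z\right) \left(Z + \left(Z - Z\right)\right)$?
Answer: $8 \sqrt{645} \approx 203.17$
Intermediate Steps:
$t{\left(Z \right)} = -107 + 21 Z$ ($t{\left(Z \right)} = -2 + \frac{21}{Z} \left(-5 + Z\right) \left(Z + \left(Z - Z\right)\right) = -2 + \frac{21 \left(-5 + Z\right)}{Z} \left(Z + 0\right) = -2 + \frac{21 \left(-5 + Z\right)}{Z} Z = -2 + \left(-105 + 21 Z\right) = -107 + 21 Z$)
$\sqrt{Q + t{\left(287 \right)}} = \sqrt{35360 + \left(-107 + 21 \cdot 287\right)} = \sqrt{35360 + \left(-107 + 6027\right)} = \sqrt{35360 + 5920} = \sqrt{41280} = 8 \sqrt{645}$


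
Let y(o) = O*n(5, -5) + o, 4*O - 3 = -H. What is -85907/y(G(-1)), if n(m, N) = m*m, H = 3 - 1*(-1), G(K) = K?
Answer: 343628/29 ≈ 11849.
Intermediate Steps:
H = 4 (H = 3 + 1 = 4)
n(m, N) = m²
O = -¼ (O = ¾ + (-1*4)/4 = ¾ + (¼)*(-4) = ¾ - 1 = -¼ ≈ -0.25000)
y(o) = -25/4 + o (y(o) = -¼*5² + o = -¼*25 + o = -25/4 + o)
-85907/y(G(-1)) = -85907/(-25/4 - 1) = -85907/(-29/4) = -85907*(-4/29) = 343628/29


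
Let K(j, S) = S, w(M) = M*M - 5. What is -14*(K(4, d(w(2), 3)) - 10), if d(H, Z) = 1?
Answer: 126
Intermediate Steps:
w(M) = -5 + M² (w(M) = M² - 5 = -5 + M²)
-14*(K(4, d(w(2), 3)) - 10) = -14*(1 - 10) = -14*(-9) = 126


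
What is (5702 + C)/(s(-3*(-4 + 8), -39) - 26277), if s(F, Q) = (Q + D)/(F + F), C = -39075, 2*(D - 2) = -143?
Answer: 1601904/1261079 ≈ 1.2703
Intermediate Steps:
D = -139/2 (D = 2 + (½)*(-143) = 2 - 143/2 = -139/2 ≈ -69.500)
s(F, Q) = (-139/2 + Q)/(2*F) (s(F, Q) = (Q - 139/2)/(F + F) = (-139/2 + Q)/((2*F)) = (-139/2 + Q)*(1/(2*F)) = (-139/2 + Q)/(2*F))
(5702 + C)/(s(-3*(-4 + 8), -39) - 26277) = (5702 - 39075)/((-139 + 2*(-39))/(4*((-3*(-4 + 8)))) - 26277) = -33373/((-139 - 78)/(4*((-3*4))) - 26277) = -33373/((¼)*(-217)/(-12) - 26277) = -33373/((¼)*(-1/12)*(-217) - 26277) = -33373/(217/48 - 26277) = -33373/(-1261079/48) = -33373*(-48/1261079) = 1601904/1261079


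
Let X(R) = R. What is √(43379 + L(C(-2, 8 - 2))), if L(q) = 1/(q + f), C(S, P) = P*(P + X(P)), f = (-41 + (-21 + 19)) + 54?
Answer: √298838014/83 ≈ 208.28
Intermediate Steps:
f = 11 (f = (-41 - 2) + 54 = -43 + 54 = 11)
C(S, P) = 2*P² (C(S, P) = P*(P + P) = P*(2*P) = 2*P²)
L(q) = 1/(11 + q) (L(q) = 1/(q + 11) = 1/(11 + q))
√(43379 + L(C(-2, 8 - 2))) = √(43379 + 1/(11 + 2*(8 - 2)²)) = √(43379 + 1/(11 + 2*6²)) = √(43379 + 1/(11 + 2*36)) = √(43379 + 1/(11 + 72)) = √(43379 + 1/83) = √(3600458/83) = √298838014/83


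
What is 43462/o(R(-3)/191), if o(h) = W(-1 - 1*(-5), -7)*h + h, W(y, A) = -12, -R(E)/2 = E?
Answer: -4150621/33 ≈ -1.2578e+5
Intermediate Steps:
R(E) = -2*E
o(h) = -11*h (o(h) = -12*h + h = -11*h)
43462/o(R(-3)/191) = 43462/((-11*(-2*(-3))/191)) = 43462/((-66/191)) = 43462/((-11*6/191)) = 43462/(-66/191) = 43462*(-191/66) = -4150621/33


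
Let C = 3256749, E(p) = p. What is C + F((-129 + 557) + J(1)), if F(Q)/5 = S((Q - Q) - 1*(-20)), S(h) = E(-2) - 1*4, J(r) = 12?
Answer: 3256719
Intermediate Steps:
S(h) = -6 (S(h) = -2 - 1*4 = -2 - 4 = -6)
F(Q) = -30 (F(Q) = 5*(-6) = -30)
C + F((-129 + 557) + J(1)) = 3256749 - 30 = 3256719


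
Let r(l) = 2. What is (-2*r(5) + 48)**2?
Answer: 1936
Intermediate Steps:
(-2*r(5) + 48)**2 = (-2*2 + 48)**2 = (-4 + 48)**2 = 44**2 = 1936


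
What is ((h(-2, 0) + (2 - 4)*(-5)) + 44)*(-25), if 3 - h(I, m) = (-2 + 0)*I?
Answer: -1325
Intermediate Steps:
h(I, m) = 3 + 2*I (h(I, m) = 3 - (-2 + 0)*I = 3 - (-2)*I = 3 + 2*I)
((h(-2, 0) + (2 - 4)*(-5)) + 44)*(-25) = (((3 + 2*(-2)) + (2 - 4)*(-5)) + 44)*(-25) = (((3 - 4) - 2*(-5)) + 44)*(-25) = ((-1 + 10) + 44)*(-25) = (9 + 44)*(-25) = 53*(-25) = -1325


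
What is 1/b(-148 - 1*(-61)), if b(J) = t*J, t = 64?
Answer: -1/5568 ≈ -0.00017960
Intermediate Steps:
b(J) = 64*J
1/b(-148 - 1*(-61)) = 1/(64*(-148 - 1*(-61))) = 1/(64*(-148 + 61)) = 1/(64*(-87)) = 1/(-5568) = -1/5568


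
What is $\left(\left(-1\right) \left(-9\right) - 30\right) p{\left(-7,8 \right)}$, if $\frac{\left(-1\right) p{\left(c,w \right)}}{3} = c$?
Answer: $-441$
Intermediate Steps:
$p{\left(c,w \right)} = - 3 c$
$\left(\left(-1\right) \left(-9\right) - 30\right) p{\left(-7,8 \right)} = \left(\left(-1\right) \left(-9\right) - 30\right) \left(\left(-3\right) \left(-7\right)\right) = \left(9 - 30\right) 21 = \left(-21\right) 21 = -441$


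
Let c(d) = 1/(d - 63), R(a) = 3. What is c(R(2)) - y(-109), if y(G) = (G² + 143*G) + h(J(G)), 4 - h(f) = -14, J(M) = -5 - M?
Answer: 221279/60 ≈ 3688.0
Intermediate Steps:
h(f) = 18 (h(f) = 4 - 1*(-14) = 4 + 14 = 18)
c(d) = 1/(-63 + d)
y(G) = 18 + G² + 143*G (y(G) = (G² + 143*G) + 18 = 18 + G² + 143*G)
c(R(2)) - y(-109) = 1/(-63 + 3) - (18 + (-109)² + 143*(-109)) = 1/(-60) - (18 + 11881 - 15587) = -1/60 - 1*(-3688) = -1/60 + 3688 = 221279/60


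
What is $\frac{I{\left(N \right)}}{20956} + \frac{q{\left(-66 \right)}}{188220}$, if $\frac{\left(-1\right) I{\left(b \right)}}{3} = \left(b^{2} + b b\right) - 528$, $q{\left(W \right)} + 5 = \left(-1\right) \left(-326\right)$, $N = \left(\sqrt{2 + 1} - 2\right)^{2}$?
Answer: $\frac{16276943}{328694860} + \frac{84 \sqrt{3}}{5239} \approx 0.077291$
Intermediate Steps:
$N = \left(-2 + \sqrt{3}\right)^{2}$ ($N = \left(\sqrt{3} - 2\right)^{2} = \left(-2 + \sqrt{3}\right)^{2} \approx 0.071797$)
$q{\left(W \right)} = 321$ ($q{\left(W \right)} = -5 - -326 = -5 + 326 = 321$)
$I{\left(b \right)} = 1584 - 6 b^{2}$ ($I{\left(b \right)} = - 3 \left(\left(b^{2} + b b\right) - 528\right) = - 3 \left(\left(b^{2} + b^{2}\right) - 528\right) = - 3 \left(2 b^{2} - 528\right) = - 3 \left(-528 + 2 b^{2}\right) = 1584 - 6 b^{2}$)
$\frac{I{\left(N \right)}}{20956} + \frac{q{\left(-66 \right)}}{188220} = \frac{1584 - 6 \left(\left(2 - \sqrt{3}\right)^{2}\right)^{2}}{20956} + \frac{321}{188220} = \left(1584 - 6 \left(2 - \sqrt{3}\right)^{4}\right) \frac{1}{20956} + 321 \cdot \frac{1}{188220} = \left(\frac{396}{5239} - \frac{3 \left(2 - \sqrt{3}\right)^{4}}{10478}\right) + \frac{107}{62740} = \frac{25405613}{328694860} - \frac{3 \left(2 - \sqrt{3}\right)^{4}}{10478}$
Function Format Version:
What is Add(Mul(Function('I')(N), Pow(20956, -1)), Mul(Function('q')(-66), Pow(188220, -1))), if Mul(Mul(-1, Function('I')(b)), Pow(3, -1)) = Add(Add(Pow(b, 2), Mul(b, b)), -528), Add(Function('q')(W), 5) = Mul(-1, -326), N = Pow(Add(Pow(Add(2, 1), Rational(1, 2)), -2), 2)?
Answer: Add(Rational(16276943, 328694860), Mul(Rational(84, 5239), Pow(3, Rational(1, 2)))) ≈ 0.077291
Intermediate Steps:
N = Pow(Add(-2, Pow(3, Rational(1, 2))), 2) (N = Pow(Add(Pow(3, Rational(1, 2)), -2), 2) = Pow(Add(-2, Pow(3, Rational(1, 2))), 2) ≈ 0.071797)
Function('q')(W) = 321 (Function('q')(W) = Add(-5, Mul(-1, -326)) = Add(-5, 326) = 321)
Function('I')(b) = Add(1584, Mul(-6, Pow(b, 2))) (Function('I')(b) = Mul(-3, Add(Add(Pow(b, 2), Mul(b, b)), -528)) = Mul(-3, Add(Add(Pow(b, 2), Pow(b, 2)), -528)) = Mul(-3, Add(Mul(2, Pow(b, 2)), -528)) = Mul(-3, Add(-528, Mul(2, Pow(b, 2)))) = Add(1584, Mul(-6, Pow(b, 2))))
Add(Mul(Function('I')(N), Pow(20956, -1)), Mul(Function('q')(-66), Pow(188220, -1))) = Add(Mul(Add(1584, Mul(-6, Pow(Pow(Add(2, Mul(-1, Pow(3, Rational(1, 2)))), 2), 2))), Pow(20956, -1)), Mul(321, Pow(188220, -1))) = Add(Mul(Add(1584, Mul(-6, Pow(Add(2, Mul(-1, Pow(3, Rational(1, 2)))), 4))), Rational(1, 20956)), Mul(321, Rational(1, 188220))) = Add(Add(Rational(396, 5239), Mul(Rational(-3, 10478), Pow(Add(2, Mul(-1, Pow(3, Rational(1, 2)))), 4))), Rational(107, 62740)) = Add(Rational(25405613, 328694860), Mul(Rational(-3, 10478), Pow(Add(2, Mul(-1, Pow(3, Rational(1, 2)))), 4)))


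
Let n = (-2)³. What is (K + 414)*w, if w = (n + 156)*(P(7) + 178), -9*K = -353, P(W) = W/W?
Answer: 108060868/9 ≈ 1.2007e+7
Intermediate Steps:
P(W) = 1
K = 353/9 (K = -⅑*(-353) = 353/9 ≈ 39.222)
n = -8
w = 26492 (w = (-8 + 156)*(1 + 178) = 148*179 = 26492)
(K + 414)*w = (353/9 + 414)*26492 = (4079/9)*26492 = 108060868/9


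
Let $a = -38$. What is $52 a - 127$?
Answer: $-2103$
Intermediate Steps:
$52 a - 127 = 52 \left(-38\right) - 127 = -1976 - 127 = -2103$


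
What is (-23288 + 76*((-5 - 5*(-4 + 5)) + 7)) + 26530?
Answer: 3014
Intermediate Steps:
(-23288 + 76*((-5 - 5*(-4 + 5)) + 7)) + 26530 = (-23288 + 76*((-5 - 5*1) + 7)) + 26530 = (-23288 + 76*((-5 - 5) + 7)) + 26530 = (-23288 + 76*(-10 + 7)) + 26530 = (-23288 + 76*(-3)) + 26530 = (-23288 - 228) + 26530 = -23516 + 26530 = 3014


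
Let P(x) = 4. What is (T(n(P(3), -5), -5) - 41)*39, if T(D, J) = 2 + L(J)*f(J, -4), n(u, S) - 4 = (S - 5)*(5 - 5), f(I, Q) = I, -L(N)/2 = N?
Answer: -3471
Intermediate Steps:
L(N) = -2*N
n(u, S) = 4 (n(u, S) = 4 + (S - 5)*(5 - 5) = 4 + (-5 + S)*0 = 4 + 0 = 4)
T(D, J) = 2 - 2*J**2 (T(D, J) = 2 + (-2*J)*J = 2 - 2*J**2)
(T(n(P(3), -5), -5) - 41)*39 = ((2 - 2*(-5)**2) - 41)*39 = ((2 - 2*25) - 41)*39 = ((2 - 50) - 41)*39 = (-48 - 41)*39 = -89*39 = -3471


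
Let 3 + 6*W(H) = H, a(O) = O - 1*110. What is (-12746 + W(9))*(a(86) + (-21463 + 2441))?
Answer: 242741270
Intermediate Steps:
a(O) = -110 + O (a(O) = O - 110 = -110 + O)
W(H) = -1/2 + H/6
(-12746 + W(9))*(a(86) + (-21463 + 2441)) = (-12746 + (-1/2 + (1/6)*9))*((-110 + 86) + (-21463 + 2441)) = (-12746 + (-1/2 + 3/2))*(-24 - 19022) = (-12746 + 1)*(-19046) = -12745*(-19046) = 242741270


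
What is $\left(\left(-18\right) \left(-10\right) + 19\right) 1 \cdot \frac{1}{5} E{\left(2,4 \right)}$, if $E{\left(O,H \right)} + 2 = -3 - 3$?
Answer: $- \frac{1592}{5} \approx -318.4$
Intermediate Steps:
$E{\left(O,H \right)} = -8$ ($E{\left(O,H \right)} = -2 - 6 = -8$)
$\left(\left(-18\right) \left(-10\right) + 19\right) 1 \cdot \frac{1}{5} E{\left(2,4 \right)} = \left(\left(-18\right) \left(-10\right) + 19\right) 1 \cdot \frac{1}{5} \left(-8\right) = \left(180 + 19\right) 1 \cdot \frac{1}{5} \left(-8\right) = 199 \cdot \frac{1}{5} \left(-8\right) = 199 \left(- \frac{8}{5}\right) = - \frac{1592}{5}$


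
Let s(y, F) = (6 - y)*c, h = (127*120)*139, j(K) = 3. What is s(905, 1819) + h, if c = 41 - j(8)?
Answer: 2084198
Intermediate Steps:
h = 2118360 (h = 15240*139 = 2118360)
c = 38 (c = 41 - 1*3 = 41 - 3 = 38)
s(y, F) = 228 - 38*y (s(y, F) = (6 - y)*38 = 228 - 38*y)
s(905, 1819) + h = (228 - 38*905) + 2118360 = (228 - 34390) + 2118360 = -34162 + 2118360 = 2084198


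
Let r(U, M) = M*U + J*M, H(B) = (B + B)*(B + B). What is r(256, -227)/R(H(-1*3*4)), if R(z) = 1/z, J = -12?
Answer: -31903488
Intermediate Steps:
H(B) = 4*B² (H(B) = (2*B)*(2*B) = 4*B²)
r(U, M) = -12*M + M*U (r(U, M) = M*U - 12*M = -12*M + M*U)
r(256, -227)/R(H(-1*3*4)) = (-227*(-12 + 256))/(1/(4*(-1*3*4)²)) = (-227*244)/(1/(4*(-3*4)²)) = -55388*4*(-12)² = -55388*4*144 = -55388/(1/576) = -55388/1/576 = -55388*576 = -31903488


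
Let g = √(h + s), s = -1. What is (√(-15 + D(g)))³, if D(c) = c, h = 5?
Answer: -13*I*√13 ≈ -46.872*I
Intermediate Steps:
g = 2 (g = √(5 - 1) = √4 = 2)
(√(-15 + D(g)))³ = (√(-15 + 2))³ = (√(-13))³ = (I*√13)³ = -13*I*√13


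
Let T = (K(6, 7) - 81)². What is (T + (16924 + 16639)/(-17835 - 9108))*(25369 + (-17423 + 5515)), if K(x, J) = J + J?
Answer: 77505594524/1283 ≈ 6.0410e+7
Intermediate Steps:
K(x, J) = 2*J
T = 4489 (T = (2*7 - 81)² = (14 - 81)² = (-67)² = 4489)
(T + (16924 + 16639)/(-17835 - 9108))*(25369 + (-17423 + 5515)) = (4489 + (16924 + 16639)/(-17835 - 9108))*(25369 + (-17423 + 5515)) = (4489 + 33563/(-26943))*(25369 - 11908) = (4489 + 33563*(-1/26943))*13461 = (4489 - 33563/26943)*13461 = (120913564/26943)*13461 = 77505594524/1283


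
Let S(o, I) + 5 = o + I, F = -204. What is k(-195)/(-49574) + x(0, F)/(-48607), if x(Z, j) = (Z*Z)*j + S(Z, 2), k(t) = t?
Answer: 9627087/2409643418 ≈ 0.0039952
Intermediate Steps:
S(o, I) = -5 + I + o (S(o, I) = -5 + (o + I) = -5 + (I + o) = -5 + I + o)
x(Z, j) = -3 + Z + j*Z**2 (x(Z, j) = (Z*Z)*j + (-5 + 2 + Z) = Z**2*j + (-3 + Z) = j*Z**2 + (-3 + Z) = -3 + Z + j*Z**2)
k(-195)/(-49574) + x(0, F)/(-48607) = -195/(-49574) + (-3 + 0 - 204*0**2)/(-48607) = -195*(-1/49574) + (-3 + 0 - 204*0)*(-1/48607) = 195/49574 + (-3 + 0 + 0)*(-1/48607) = 195/49574 - 3*(-1/48607) = 195/49574 + 3/48607 = 9627087/2409643418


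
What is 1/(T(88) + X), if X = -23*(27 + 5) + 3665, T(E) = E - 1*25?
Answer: 1/2992 ≈ 0.00033422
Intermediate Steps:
T(E) = -25 + E (T(E) = E - 25 = -25 + E)
X = 2929 (X = -23*32 + 3665 = -736 + 3665 = 2929)
1/(T(88) + X) = 1/((-25 + 88) + 2929) = 1/(63 + 2929) = 1/2992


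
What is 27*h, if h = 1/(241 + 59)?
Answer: 9/100 ≈ 0.090000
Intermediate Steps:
h = 1/300 ≈ 0.0033333
27*h = 27*(1/300) = 9/100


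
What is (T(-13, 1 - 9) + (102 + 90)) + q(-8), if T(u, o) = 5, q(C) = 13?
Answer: 210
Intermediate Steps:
(T(-13, 1 - 9) + (102 + 90)) + q(-8) = (5 + (102 + 90)) + 13 = (5 + 192) + 13 = 197 + 13 = 210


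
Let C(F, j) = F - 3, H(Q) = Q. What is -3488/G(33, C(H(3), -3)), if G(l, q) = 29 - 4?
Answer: -3488/25 ≈ -139.52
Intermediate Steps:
C(F, j) = -3 + F
G(l, q) = 25
-3488/G(33, C(H(3), -3)) = -3488/25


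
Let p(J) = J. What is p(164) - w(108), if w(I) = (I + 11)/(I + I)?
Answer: 35305/216 ≈ 163.45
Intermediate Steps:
w(I) = (11 + I)/(2*I) (w(I) = (11 + I)/((2*I)) = (11 + I)*(1/(2*I)) = (11 + I)/(2*I))
p(164) - w(108) = 164 - (11 + 108)/(2*108) = 164 - 119/(2*108) = 164 - 1*119/216 = 164 - 119/216 = 35305/216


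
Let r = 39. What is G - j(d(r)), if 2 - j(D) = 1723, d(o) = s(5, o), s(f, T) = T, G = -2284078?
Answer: -2282357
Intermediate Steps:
d(o) = o
j(D) = -1721 (j(D) = 2 - 1*1723 = 2 - 1723 = -1721)
G - j(d(r)) = -2284078 - 1*(-1721) = -2284078 + 1721 = -2282357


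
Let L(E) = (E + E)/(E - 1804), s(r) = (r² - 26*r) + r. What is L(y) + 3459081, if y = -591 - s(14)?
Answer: 7751801395/2241 ≈ 3.4591e+6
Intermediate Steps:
s(r) = r² - 25*r
y = -437 (y = -591 - 14*(-25 + 14) = -591 - 14*(-11) = -591 - 1*(-154) = -591 + 154 = -437)
L(E) = 2*E/(-1804 + E) (L(E) = (2*E)/(-1804 + E) = 2*E/(-1804 + E))
L(y) + 3459081 = 2*(-437)/(-1804 - 437) + 3459081 = 2*(-437)/(-2241) + 3459081 = 2*(-437)*(-1/2241) + 3459081 = 874/2241 + 3459081 = 7751801395/2241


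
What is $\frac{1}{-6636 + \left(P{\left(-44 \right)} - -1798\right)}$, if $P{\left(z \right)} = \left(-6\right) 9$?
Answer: $- \frac{1}{4892} \approx -0.00020442$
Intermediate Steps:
$P{\left(z \right)} = -54$
$\frac{1}{-6636 + \left(P{\left(-44 \right)} - -1798\right)} = \frac{1}{-6636 - -1744} = \frac{1}{-6636 + \left(-54 + 1798\right)} = \frac{1}{-6636 + 1744} = \frac{1}{-4892} = - \frac{1}{4892}$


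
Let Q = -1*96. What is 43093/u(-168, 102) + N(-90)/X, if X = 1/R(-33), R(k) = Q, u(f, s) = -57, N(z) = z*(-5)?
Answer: -2505493/57 ≈ -43956.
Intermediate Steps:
N(z) = -5*z
Q = -96
R(k) = -96
X = -1/96 (X = 1/(-96) = -1/96 ≈ -0.010417)
43093/u(-168, 102) + N(-90)/X = 43093/(-57) + (-5*(-90))/(-1/96) = 43093*(-1/57) + 450*(-96) = -43093/57 - 43200 = -2505493/57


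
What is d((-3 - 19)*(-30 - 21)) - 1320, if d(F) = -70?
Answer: -1390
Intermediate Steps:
d((-3 - 19)*(-30 - 21)) - 1320 = -70 - 1320 = -1390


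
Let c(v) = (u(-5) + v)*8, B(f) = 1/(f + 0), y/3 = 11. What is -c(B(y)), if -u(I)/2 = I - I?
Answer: -8/33 ≈ -0.24242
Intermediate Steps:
u(I) = 0 (u(I) = -2*(I - I) = -2*0 = 0)
y = 33 (y = 3*11 = 33)
B(f) = 1/f
c(v) = 8*v (c(v) = (0 + v)*8 = v*8 = 8*v)
-c(B(y)) = -8/33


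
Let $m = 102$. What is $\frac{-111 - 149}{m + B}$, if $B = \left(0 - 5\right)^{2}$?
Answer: $- \frac{260}{127} \approx -2.0472$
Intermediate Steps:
$B = 25$ ($B = \left(-5\right)^{2} = 25$)
$\frac{-111 - 149}{m + B} = \frac{-111 - 149}{102 + 25} = - \frac{260}{127}$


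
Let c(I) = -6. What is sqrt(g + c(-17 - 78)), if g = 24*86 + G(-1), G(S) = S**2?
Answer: sqrt(2059) ≈ 45.376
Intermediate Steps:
g = 2065 (g = 24*86 + (-1)**2 = 2064 + 1 = 2065)
sqrt(g + c(-17 - 78)) = sqrt(2065 - 6) = sqrt(2059)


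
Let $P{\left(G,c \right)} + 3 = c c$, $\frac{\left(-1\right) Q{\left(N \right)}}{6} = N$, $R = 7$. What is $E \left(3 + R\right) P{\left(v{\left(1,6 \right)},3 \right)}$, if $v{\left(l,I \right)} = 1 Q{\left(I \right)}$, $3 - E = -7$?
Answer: $600$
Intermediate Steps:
$E = 10$ ($E = 3 - -7 = 3 + 7 = 10$)
$Q{\left(N \right)} = - 6 N$
$v{\left(l,I \right)} = - 6 I$ ($v{\left(l,I \right)} = 1 \left(- 6 I\right) = - 6 I$)
$P{\left(G,c \right)} = -3 + c^{2}$ ($P{\left(G,c \right)} = -3 + c c = -3 + c^{2}$)
$E \left(3 + R\right) P{\left(v{\left(1,6 \right)},3 \right)} = 10 \left(3 + 7\right) \left(-3 + 3^{2}\right) = 10 \cdot 10 \left(-3 + 9\right) = 100 \cdot 6 = 600$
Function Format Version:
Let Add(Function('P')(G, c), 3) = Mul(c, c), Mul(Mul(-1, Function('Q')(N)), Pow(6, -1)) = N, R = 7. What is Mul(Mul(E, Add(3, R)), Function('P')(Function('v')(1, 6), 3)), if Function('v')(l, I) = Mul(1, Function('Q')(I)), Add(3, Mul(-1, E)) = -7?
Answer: 600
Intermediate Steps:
E = 10 (E = Add(3, Mul(-1, -7)) = Add(3, 7) = 10)
Function('Q')(N) = Mul(-6, N)
Function('v')(l, I) = Mul(-6, I) (Function('v')(l, I) = Mul(1, Mul(-6, I)) = Mul(-6, I))
Function('P')(G, c) = Add(-3, Pow(c, 2)) (Function('P')(G, c) = Add(-3, Mul(c, c)) = Add(-3, Pow(c, 2)))
Mul(Mul(E, Add(3, R)), Function('P')(Function('v')(1, 6), 3)) = Mul(Mul(10, Add(3, 7)), Add(-3, Pow(3, 2))) = Mul(Mul(10, 10), Add(-3, 9)) = Mul(100, 6) = 600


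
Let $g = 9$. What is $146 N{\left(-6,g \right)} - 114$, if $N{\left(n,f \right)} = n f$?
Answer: $-7998$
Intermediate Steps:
$N{\left(n,f \right)} = f n$
$146 N{\left(-6,g \right)} - 114 = 146 \cdot 9 \left(-6\right) - 114 = 146 \left(-54\right) - 114 = -7884 - 114 = -7998$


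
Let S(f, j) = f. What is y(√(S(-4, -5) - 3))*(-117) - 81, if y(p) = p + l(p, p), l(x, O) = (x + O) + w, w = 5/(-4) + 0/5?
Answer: 261/4 - 351*I*√7 ≈ 65.25 - 928.66*I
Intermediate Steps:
w = -5/4 (w = 5*(-¼) + 0*(⅕) = -5/4 + 0 = -5/4 ≈ -1.2500)
l(x, O) = -5/4 + O + x (l(x, O) = (x + O) - 5/4 = (O + x) - 5/4 = -5/4 + O + x)
y(p) = -5/4 + 3*p (y(p) = p + (-5/4 + p + p) = p + (-5/4 + 2*p) = -5/4 + 3*p)
y(√(S(-4, -5) - 3))*(-117) - 81 = (-5/4 + 3*√(-4 - 3))*(-117) - 81 = (-5/4 + 3*√(-7))*(-117) - 81 = (-5/4 + 3*(I*√7))*(-117) - 81 = (-5/4 + 3*I*√7)*(-117) - 81 = (585/4 - 351*I*√7) - 81 = 261/4 - 351*I*√7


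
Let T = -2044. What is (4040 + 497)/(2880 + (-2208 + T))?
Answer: -4537/1372 ≈ -3.3069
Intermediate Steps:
(4040 + 497)/(2880 + (-2208 + T)) = (4040 + 497)/(2880 + (-2208 - 2044)) = 4537/(2880 - 4252) = 4537/(-1372) = 4537*(-1/1372) = -4537/1372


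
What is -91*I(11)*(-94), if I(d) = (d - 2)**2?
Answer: 692874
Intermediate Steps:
I(d) = (-2 + d)**2
-91*I(11)*(-94) = -91*(-2 + 11)**2*(-94) = -91*9**2*(-94) = -91*81*(-94) = -7371*(-94) = 692874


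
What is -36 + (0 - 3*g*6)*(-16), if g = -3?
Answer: -900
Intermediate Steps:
-36 + (0 - 3*g*6)*(-16) = -36 + (0 - 3*(-3)*6)*(-16) = -36 + (0 - (-9)*6)*(-16) = -36 + (0 - 1*(-54))*(-16) = -36 + (0 + 54)*(-16) = -36 + 54*(-16) = -36 - 864 = -900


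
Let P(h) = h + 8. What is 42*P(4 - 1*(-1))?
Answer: 546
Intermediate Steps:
P(h) = 8 + h
42*P(4 - 1*(-1)) = 42*(8 + (4 - 1*(-1))) = 42*(8 + (4 + 1)) = 42*(8 + 5) = 42*13 = 546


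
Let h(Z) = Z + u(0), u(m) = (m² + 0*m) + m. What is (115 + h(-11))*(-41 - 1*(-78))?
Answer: 3848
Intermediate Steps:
u(m) = m + m² (u(m) = (m² + 0) + m = m² + m = m + m²)
h(Z) = Z (h(Z) = Z + 0*(1 + 0) = Z + 0*1 = Z + 0 = Z)
(115 + h(-11))*(-41 - 1*(-78)) = (115 - 11)*(-41 - 1*(-78)) = 104*(-41 + 78) = 104*37 = 3848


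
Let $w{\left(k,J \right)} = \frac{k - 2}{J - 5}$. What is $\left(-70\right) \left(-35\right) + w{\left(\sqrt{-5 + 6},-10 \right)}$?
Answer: $\frac{36751}{15} \approx 2450.1$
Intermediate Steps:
$w{\left(k,J \right)} = \frac{-2 + k}{-5 + J}$
$\left(-70\right) \left(-35\right) + w{\left(\sqrt{-5 + 6},-10 \right)} = \left(-70\right) \left(-35\right) + \frac{-2 + \sqrt{-5 + 6}}{-5 - 10} = 2450 + \frac{-2 + \sqrt{1}}{-15} = 2450 - \frac{-2 + 1}{15} = 2450 - - \frac{1}{15} = 2450 + \frac{1}{15} = \frac{36751}{15}$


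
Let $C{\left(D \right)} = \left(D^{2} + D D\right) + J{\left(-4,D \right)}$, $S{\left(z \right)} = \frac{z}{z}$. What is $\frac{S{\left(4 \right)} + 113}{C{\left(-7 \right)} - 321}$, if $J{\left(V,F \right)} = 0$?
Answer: $- \frac{114}{223} \approx -0.51121$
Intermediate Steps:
$S{\left(z \right)} = 1$
$C{\left(D \right)} = 2 D^{2}$ ($C{\left(D \right)} = \left(D^{2} + D D\right) + 0 = \left(D^{2} + D^{2}\right) + 0 = 2 D^{2} + 0 = 2 D^{2}$)
$\frac{S{\left(4 \right)} + 113}{C{\left(-7 \right)} - 321} = \frac{1 + 113}{2 \left(-7\right)^{2} - 321} = \frac{114}{2 \cdot 49 - 321} = \frac{114}{98 - 321} = \frac{114}{-223} = 114 \left(- \frac{1}{223}\right) = - \frac{114}{223}$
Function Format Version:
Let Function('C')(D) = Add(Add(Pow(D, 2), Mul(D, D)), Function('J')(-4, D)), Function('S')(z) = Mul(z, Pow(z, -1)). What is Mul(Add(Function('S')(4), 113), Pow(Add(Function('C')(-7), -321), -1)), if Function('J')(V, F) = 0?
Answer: Rational(-114, 223) ≈ -0.51121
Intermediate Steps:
Function('S')(z) = 1
Function('C')(D) = Mul(2, Pow(D, 2)) (Function('C')(D) = Add(Add(Pow(D, 2), Mul(D, D)), 0) = Add(Add(Pow(D, 2), Pow(D, 2)), 0) = Add(Mul(2, Pow(D, 2)), 0) = Mul(2, Pow(D, 2)))
Mul(Add(Function('S')(4), 113), Pow(Add(Function('C')(-7), -321), -1)) = Mul(Add(1, 113), Pow(Add(Mul(2, Pow(-7, 2)), -321), -1)) = Mul(114, Pow(Add(Mul(2, 49), -321), -1)) = Mul(114, Pow(Add(98, -321), -1)) = Mul(114, Pow(-223, -1)) = Mul(114, Rational(-1, 223)) = Rational(-114, 223)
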